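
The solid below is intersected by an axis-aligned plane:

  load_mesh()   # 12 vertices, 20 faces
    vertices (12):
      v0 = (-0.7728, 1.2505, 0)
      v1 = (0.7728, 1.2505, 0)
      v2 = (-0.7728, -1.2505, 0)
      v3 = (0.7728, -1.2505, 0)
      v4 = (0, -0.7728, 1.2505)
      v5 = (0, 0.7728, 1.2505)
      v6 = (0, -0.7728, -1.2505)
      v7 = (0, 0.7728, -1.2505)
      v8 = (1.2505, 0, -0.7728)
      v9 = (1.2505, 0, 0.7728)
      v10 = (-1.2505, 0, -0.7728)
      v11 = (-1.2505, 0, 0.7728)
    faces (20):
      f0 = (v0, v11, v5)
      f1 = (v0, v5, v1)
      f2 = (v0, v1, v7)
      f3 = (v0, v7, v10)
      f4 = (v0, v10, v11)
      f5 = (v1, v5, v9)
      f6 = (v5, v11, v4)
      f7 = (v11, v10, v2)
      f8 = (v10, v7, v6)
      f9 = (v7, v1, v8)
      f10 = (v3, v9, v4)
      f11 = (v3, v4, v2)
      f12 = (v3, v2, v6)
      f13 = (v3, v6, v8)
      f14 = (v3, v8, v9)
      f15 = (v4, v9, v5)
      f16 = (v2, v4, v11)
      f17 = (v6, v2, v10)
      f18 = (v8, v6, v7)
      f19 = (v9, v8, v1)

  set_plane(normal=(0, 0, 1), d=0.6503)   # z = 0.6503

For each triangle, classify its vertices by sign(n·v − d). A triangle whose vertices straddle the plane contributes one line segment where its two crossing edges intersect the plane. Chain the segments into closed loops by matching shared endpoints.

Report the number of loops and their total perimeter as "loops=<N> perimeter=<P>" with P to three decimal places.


Straddling triangles (10 of 20):
  (v0,v11,v5) [-++] → (-1.17478, 0.198222, 0.6503)–(-0.370919, 1.00208, 0.6503)  len=1.1368
  (v0,v5,v1) [-+-] → (-0.370919, 1.00208, 0.6503)–(0.370919, 1.00208, 0.6503)  len=0.7418
  (v0,v10,v11) [--+] → (-1.2505, 0, 0.6503)–(-1.17478, 0.198222, 0.6503)  len=0.2122
  (v1,v5,v9) [-++] → (0.370919, 1.00208, 0.6503)–(1.17478, 0.198222, 0.6503)  len=1.1368
  (v11,v10,v2) [+--] → (-1.2505, 0, 0.6503)–(-1.17478, -0.198222, 0.6503)  len=0.2122
  (v3,v9,v4) [-++] → (1.17478, -0.198222, 0.6503)–(0.370919, -1.00208, 0.6503)  len=1.1368
  (v3,v4,v2) [-+-] → (0.370919, -1.00208, 0.6503)–(-0.370919, -1.00208, 0.6503)  len=0.7418
  (v3,v8,v9) [--+] → (1.2505, 0, 0.6503)–(1.17478, -0.198222, 0.6503)  len=0.2122
  (v2,v4,v11) [-++] → (-0.370919, -1.00208, 0.6503)–(-1.17478, -0.198222, 0.6503)  len=1.1368
  (v9,v8,v1) [+--] → (1.2505, 0, 0.6503)–(1.17478, 0.198222, 0.6503)  len=0.2122

Chained into 1 loop(s):
  loop 1: 10 segments, perimeter = 6.8798
Total perimeter = 6.880

loops=1 perimeter=6.880


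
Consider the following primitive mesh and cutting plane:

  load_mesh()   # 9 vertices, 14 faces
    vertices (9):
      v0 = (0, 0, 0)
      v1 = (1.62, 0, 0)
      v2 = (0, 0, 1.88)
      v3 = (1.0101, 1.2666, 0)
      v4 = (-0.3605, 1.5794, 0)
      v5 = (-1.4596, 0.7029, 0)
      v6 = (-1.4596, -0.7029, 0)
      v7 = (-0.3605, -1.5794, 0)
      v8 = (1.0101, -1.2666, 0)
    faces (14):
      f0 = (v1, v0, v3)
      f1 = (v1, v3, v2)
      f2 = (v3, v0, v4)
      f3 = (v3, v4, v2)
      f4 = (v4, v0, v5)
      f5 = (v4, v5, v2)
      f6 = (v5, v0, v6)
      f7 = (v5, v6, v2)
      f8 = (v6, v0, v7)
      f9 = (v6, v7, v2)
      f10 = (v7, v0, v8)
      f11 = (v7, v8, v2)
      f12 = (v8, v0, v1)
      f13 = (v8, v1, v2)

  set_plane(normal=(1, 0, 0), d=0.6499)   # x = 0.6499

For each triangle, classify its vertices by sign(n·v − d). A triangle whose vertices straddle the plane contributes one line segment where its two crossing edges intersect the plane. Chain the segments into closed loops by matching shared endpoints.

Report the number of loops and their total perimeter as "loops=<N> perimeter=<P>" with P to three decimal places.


Straddling triangles (8 of 14):
  (v1,v0,v3) [+-+] → (0.6499, 0, 0)–(0.6499, 0.814933, 0)  len=0.8149
  (v1,v3,v2) [++-] → (0.6499, 0.814933, 0.670405)–(0.6499, 0, 1.1258)  len=0.9335
  (v3,v0,v4) [+--] → (0.6499, 0.814933, 0)–(0.6499, 1.34881, 0)  len=0.5339
  (v3,v4,v2) [+--] → (0.6499, 1.34881, 0)–(0.6499, 0.814933, 0.670405)  len=0.8570
  (v7,v0,v8) [--+] → (0.6499, -0.814933, 0)–(0.6499, -1.34881, 0)  len=0.5339
  (v7,v8,v2) [-+-] → (0.6499, -1.34881, 0)–(0.6499, -0.814933, 0.670405)  len=0.8570
  (v8,v0,v1) [+-+] → (0.6499, -0.814933, 0)–(0.6499, 0, 0)  len=0.8149
  (v8,v1,v2) [++-] → (0.6499, 0, 1.1258)–(0.6499, -0.814933, 0.670405)  len=0.9335

Chained into 1 loop(s):
  loop 1: 8 segments, perimeter = 6.2787
Total perimeter = 6.279

loops=1 perimeter=6.279


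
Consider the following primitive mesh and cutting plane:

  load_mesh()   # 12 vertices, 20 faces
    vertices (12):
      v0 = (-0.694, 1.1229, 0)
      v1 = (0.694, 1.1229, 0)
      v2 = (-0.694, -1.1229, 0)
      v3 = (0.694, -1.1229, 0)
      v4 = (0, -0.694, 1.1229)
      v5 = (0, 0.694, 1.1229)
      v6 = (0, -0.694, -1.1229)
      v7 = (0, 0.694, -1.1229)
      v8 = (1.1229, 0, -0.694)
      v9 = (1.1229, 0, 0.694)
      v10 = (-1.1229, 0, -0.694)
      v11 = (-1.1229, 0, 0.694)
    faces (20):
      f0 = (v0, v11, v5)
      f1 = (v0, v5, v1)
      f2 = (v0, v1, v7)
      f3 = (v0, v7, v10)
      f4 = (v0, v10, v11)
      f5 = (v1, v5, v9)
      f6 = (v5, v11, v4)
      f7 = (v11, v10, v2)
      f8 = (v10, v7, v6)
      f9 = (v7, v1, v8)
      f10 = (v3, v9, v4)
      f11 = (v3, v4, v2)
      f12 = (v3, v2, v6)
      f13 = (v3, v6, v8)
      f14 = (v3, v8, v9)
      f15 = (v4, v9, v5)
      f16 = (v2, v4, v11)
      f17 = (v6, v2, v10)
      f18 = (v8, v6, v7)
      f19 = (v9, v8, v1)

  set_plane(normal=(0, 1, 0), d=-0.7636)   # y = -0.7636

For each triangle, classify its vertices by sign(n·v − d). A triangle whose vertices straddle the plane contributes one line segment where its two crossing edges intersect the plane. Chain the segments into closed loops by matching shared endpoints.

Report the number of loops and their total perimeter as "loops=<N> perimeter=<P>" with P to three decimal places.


Straddling triangles (8 of 20):
  (v11,v10,v2) [++-] → (-0.831237, -0.7636, -0.222063)–(-0.831237, -0.7636, 0.222063)  len=0.4441
  (v3,v9,v4) [-++] → (0.831237, -0.7636, 0.222063)–(0.112619, -0.7636, 0.940681)  len=1.0163
  (v3,v4,v2) [-+-] → (0.112619, -0.7636, 0.940681)–(-0.112619, -0.7636, 0.940681)  len=0.2252
  (v3,v2,v6) [--+] → (-0.112619, -0.7636, -0.940681)–(0.112619, -0.7636, -0.940681)  len=0.2252
  (v3,v6,v8) [-++] → (0.112619, -0.7636, -0.940681)–(0.831237, -0.7636, -0.222063)  len=1.0163
  (v3,v8,v9) [-++] → (0.831237, -0.7636, -0.222063)–(0.831237, -0.7636, 0.222063)  len=0.4441
  (v2,v4,v11) [-++] → (-0.112619, -0.7636, 0.940681)–(-0.831237, -0.7636, 0.222063)  len=1.0163
  (v6,v2,v10) [+-+] → (-0.112619, -0.7636, -0.940681)–(-0.831237, -0.7636, -0.222063)  len=1.0163

Chained into 1 loop(s):
  loop 1: 8 segments, perimeter = 5.4038
Total perimeter = 5.404

loops=1 perimeter=5.404


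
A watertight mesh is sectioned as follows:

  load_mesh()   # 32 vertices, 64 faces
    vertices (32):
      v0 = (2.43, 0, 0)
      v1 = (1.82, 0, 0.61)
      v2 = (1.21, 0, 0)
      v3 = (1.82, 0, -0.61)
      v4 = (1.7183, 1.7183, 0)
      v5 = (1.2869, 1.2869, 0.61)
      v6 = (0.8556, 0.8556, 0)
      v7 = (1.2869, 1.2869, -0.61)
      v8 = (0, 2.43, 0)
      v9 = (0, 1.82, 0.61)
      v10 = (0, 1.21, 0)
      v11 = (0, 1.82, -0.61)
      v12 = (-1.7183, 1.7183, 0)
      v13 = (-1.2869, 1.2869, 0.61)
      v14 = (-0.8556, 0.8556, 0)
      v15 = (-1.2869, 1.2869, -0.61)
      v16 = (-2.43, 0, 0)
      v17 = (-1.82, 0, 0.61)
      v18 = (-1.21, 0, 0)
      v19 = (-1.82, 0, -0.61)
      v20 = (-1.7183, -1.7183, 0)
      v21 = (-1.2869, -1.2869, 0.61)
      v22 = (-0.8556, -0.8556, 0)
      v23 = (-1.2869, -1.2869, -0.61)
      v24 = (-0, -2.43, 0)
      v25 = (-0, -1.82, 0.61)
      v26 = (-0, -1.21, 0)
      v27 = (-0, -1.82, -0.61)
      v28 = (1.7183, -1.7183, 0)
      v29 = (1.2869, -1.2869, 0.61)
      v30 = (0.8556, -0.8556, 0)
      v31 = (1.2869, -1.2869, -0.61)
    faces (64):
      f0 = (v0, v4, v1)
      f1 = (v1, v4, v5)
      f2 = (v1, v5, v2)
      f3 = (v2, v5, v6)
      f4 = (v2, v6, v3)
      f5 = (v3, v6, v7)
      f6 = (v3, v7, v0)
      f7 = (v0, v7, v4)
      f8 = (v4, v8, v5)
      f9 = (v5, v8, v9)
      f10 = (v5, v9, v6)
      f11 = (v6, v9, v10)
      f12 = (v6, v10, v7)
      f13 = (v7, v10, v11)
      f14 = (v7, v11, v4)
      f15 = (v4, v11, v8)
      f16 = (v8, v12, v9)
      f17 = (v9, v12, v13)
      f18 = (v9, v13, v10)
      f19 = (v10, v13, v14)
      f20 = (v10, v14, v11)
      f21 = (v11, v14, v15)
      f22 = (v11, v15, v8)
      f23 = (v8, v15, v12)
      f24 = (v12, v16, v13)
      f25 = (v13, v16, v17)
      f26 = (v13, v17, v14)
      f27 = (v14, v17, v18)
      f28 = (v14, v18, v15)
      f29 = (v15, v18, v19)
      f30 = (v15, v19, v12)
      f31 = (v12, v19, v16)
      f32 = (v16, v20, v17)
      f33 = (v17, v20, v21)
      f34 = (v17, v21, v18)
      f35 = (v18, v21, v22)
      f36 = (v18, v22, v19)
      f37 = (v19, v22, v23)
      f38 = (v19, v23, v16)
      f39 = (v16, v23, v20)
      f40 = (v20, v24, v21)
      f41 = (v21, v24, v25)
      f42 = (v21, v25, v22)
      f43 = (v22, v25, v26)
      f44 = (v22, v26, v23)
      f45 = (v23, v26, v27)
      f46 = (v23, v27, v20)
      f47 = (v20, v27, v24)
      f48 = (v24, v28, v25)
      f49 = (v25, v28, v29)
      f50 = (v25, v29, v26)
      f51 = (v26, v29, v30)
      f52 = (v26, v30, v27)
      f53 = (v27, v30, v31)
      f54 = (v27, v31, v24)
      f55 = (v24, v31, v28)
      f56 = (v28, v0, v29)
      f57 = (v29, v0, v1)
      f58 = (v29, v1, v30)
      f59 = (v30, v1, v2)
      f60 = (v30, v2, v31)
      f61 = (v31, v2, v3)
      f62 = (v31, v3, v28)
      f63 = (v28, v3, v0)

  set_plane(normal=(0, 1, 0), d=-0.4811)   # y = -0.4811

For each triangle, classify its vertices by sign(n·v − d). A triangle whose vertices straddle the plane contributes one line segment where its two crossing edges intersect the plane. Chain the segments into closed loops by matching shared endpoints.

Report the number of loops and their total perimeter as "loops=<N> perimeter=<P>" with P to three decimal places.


Straddling triangles (16 of 64):
  (v16,v20,v17) [+-+] → (-2.23073, -0.4811, 0)–(-1.79153, -0.4811, 0.439209)  len=0.6211
  (v17,v20,v21) [+--] → (-1.79153, -0.4811, 0.439209)–(-1.6207, -0.4811, 0.61)  len=0.2416
  (v17,v21,v18) [+-+] → (-1.6207, -0.4811, 0.61)–(-1.23875, -0.4811, 0.228045)  len=0.5402
  (v18,v21,v22) [+--] → (-1.23875, -0.4811, 0.228045)–(-1.01072, -0.4811, 0)  len=0.3225
  (v18,v22,v19) [+-+] → (-1.01072, -0.4811, 0)–(-1.27772, -0.4811, -0.267)  len=0.3776
  (v19,v22,v23) [+--] → (-1.27772, -0.4811, -0.267)–(-1.6207, -0.4811, -0.61)  len=0.4851
  (v19,v23,v16) [+-+] → (-1.6207, -0.4811, -0.61)–(-2.00266, -0.4811, -0.228045)  len=0.5402
  (v16,v23,v20) [+--] → (-2.00266, -0.4811, -0.228045)–(-2.23073, -0.4811, 0)  len=0.3225
  (v28,v0,v29) [-+-] → (2.23073, -0.4811, 0)–(2.00266, -0.4811, 0.228045)  len=0.3225
  (v29,v0,v1) [-++] → (2.00266, -0.4811, 0.228045)–(1.6207, -0.4811, 0.61)  len=0.5402
  (v29,v1,v30) [-+-] → (1.6207, -0.4811, 0.61)–(1.27772, -0.4811, 0.267)  len=0.4851
  (v30,v1,v2) [-++] → (1.27772, -0.4811, 0.267)–(1.01072, -0.4811, 0)  len=0.3776
  (v30,v2,v31) [-+-] → (1.01072, -0.4811, 0)–(1.23875, -0.4811, -0.228045)  len=0.3225
  (v31,v2,v3) [-++] → (1.23875, -0.4811, -0.228045)–(1.6207, -0.4811, -0.61)  len=0.5402
  (v31,v3,v28) [-+-] → (1.6207, -0.4811, -0.61)–(1.79153, -0.4811, -0.439209)  len=0.2416
  (v28,v3,v0) [-++] → (1.79153, -0.4811, -0.439209)–(2.23073, -0.4811, 0)  len=0.6211

Chained into 2 loop(s):
  loop 1: 8 segments, perimeter = 3.4507
  loop 2: 8 segments, perimeter = 3.4507
Total perimeter = 6.901

loops=2 perimeter=6.901


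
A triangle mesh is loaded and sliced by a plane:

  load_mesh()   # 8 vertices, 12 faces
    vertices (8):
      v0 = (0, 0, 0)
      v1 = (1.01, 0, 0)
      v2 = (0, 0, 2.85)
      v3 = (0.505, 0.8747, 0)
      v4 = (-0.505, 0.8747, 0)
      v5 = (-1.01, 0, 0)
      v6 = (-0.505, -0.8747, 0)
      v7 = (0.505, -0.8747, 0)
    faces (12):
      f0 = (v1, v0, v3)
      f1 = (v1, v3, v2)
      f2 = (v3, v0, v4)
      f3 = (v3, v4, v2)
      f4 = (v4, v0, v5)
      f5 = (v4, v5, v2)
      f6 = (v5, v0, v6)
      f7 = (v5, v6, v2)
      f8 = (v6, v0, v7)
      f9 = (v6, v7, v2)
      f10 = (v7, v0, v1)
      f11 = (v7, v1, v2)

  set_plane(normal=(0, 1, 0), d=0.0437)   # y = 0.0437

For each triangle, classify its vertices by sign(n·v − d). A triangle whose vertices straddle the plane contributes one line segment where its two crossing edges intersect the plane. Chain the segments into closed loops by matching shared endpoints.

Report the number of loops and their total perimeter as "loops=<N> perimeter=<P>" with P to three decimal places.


loops=1 perimeter=7.765

Straddling triangles (6 of 12):
  (v1,v0,v3) [--+] → (0.0252298, 0.0437, 0)–(0.98477, 0.0437, 0)  len=0.9595
  (v1,v3,v2) [-+-] → (0.98477, 0.0437, 0)–(0.0252298, 0.0437, 2.70761)  len=2.8726
  (v3,v0,v4) [+-+] → (0.0252298, 0.0437, 0)–(-0.0252298, 0.0437, 0)  len=0.0505
  (v3,v4,v2) [++-] → (-0.0252298, 0.0437, 2.70761)–(0.0252298, 0.0437, 2.70761)  len=0.0505
  (v4,v0,v5) [+--] → (-0.0252298, 0.0437, 0)–(-0.98477, 0.0437, 0)  len=0.9595
  (v4,v5,v2) [+--] → (-0.98477, 0.0437, 0)–(-0.0252298, 0.0437, 2.70761)  len=2.8726

Chained into 1 loop(s):
  loop 1: 6 segments, perimeter = 7.7652
Total perimeter = 7.765


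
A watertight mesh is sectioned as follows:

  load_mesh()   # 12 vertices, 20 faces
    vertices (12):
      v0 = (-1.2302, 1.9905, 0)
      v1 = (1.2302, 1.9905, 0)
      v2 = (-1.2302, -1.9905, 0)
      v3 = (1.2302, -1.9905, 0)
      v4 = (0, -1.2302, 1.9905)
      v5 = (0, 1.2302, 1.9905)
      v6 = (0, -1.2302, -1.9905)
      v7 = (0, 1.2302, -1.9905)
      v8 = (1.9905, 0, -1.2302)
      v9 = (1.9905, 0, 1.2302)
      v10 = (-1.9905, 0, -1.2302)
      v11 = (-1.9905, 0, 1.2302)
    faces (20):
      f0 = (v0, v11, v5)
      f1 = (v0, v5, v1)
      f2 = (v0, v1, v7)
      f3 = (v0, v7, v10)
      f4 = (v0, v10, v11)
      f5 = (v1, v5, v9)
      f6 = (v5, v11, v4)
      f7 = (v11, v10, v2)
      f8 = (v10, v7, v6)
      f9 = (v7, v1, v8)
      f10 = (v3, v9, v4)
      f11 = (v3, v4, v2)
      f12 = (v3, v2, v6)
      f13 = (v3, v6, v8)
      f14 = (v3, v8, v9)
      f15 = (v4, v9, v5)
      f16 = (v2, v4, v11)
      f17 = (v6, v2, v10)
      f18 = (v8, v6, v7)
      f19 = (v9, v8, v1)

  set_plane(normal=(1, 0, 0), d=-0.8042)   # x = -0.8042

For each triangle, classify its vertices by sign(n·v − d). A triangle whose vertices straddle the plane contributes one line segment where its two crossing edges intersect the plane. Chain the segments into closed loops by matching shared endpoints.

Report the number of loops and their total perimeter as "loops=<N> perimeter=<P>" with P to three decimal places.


loops=1 perimeter=11.507

Straddling triangles (10 of 20):
  (v0,v11,v5) [--+] → (-0.8042, 0.733176, 1.68332)–(-0.8042, 1.72722, 0.689281)  len=1.4058
  (v0,v5,v1) [-++] → (-0.8042, 1.72722, 0.689281)–(-0.8042, 1.9905, 0)  len=0.7379
  (v0,v1,v7) [-++] → (-0.8042, 1.9905, 0)–(-0.8042, 1.72722, -0.689281)  len=0.7379
  (v0,v7,v10) [-+-] → (-0.8042, 1.72722, -0.689281)–(-0.8042, 0.733176, -1.68332)  len=1.4058
  (v5,v11,v4) [+-+] → (-0.8042, 0.733176, 1.68332)–(-0.8042, -0.733176, 1.68332)  len=1.4664
  (v10,v7,v6) [-++] → (-0.8042, 0.733176, -1.68332)–(-0.8042, -0.733176, -1.68332)  len=1.4664
  (v3,v4,v2) [++-] → (-0.8042, -1.72722, 0.689281)–(-0.8042, -1.9905, 0)  len=0.7379
  (v3,v2,v6) [+-+] → (-0.8042, -1.9905, 0)–(-0.8042, -1.72722, -0.689281)  len=0.7379
  (v2,v4,v11) [-+-] → (-0.8042, -1.72722, 0.689281)–(-0.8042, -0.733176, 1.68332)  len=1.4058
  (v6,v2,v10) [+--] → (-0.8042, -1.72722, -0.689281)–(-0.8042, -0.733176, -1.68332)  len=1.4058

Chained into 1 loop(s):
  loop 1: 10 segments, perimeter = 11.5073
Total perimeter = 11.507


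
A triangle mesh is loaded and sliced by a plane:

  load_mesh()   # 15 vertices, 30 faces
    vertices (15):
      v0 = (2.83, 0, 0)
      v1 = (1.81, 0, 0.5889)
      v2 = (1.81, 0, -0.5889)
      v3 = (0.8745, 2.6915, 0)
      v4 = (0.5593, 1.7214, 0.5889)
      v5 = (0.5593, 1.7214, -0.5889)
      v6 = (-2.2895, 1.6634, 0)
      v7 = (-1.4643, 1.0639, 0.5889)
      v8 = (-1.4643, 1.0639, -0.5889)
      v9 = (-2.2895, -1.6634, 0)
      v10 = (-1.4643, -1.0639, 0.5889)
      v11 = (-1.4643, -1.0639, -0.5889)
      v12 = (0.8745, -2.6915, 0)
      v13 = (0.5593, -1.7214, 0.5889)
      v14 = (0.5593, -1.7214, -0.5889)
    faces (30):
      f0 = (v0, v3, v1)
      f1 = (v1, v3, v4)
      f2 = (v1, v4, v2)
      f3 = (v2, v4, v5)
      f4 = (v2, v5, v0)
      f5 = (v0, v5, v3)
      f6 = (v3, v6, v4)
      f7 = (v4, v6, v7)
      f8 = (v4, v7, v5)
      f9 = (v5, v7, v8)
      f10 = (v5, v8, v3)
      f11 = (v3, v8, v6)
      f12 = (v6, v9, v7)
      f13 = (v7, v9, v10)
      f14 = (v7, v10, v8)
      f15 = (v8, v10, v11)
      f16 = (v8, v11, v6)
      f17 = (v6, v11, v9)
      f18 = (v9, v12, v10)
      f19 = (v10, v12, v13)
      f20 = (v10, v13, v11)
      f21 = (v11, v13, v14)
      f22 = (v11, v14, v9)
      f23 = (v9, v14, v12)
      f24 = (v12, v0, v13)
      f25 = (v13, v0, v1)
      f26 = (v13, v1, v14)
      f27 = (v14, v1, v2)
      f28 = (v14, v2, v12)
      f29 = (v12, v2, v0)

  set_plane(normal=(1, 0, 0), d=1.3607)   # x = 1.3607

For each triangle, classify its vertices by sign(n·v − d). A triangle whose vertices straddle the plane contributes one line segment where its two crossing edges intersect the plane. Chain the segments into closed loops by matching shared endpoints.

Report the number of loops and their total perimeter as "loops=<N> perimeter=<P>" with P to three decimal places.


Straddling triangles (12 of 30):
  (v0,v3,v1) [+-+] → (1.3607, 2.02231, 0)–(1.3607, 1.29267, 0.306064)  len=0.7912
  (v1,v3,v4) [+--] → (1.3607, 1.29267, 0.306064)–(1.3607, 0.618394, 0.5889)  len=0.7312
  (v1,v4,v2) [+-+] → (1.3607, 0.618394, 0.5889)–(1.3607, 0.618394, -0.165789)  len=0.7547
  (v2,v4,v5) [+--] → (1.3607, 0.618394, -0.165789)–(1.3607, 0.618394, -0.5889)  len=0.4231
  (v2,v5,v0) [+-+] → (1.3607, 0.618394, -0.5889)–(1.3607, 1.11386, -0.381059)  len=0.5373
  (v0,v5,v3) [+--] → (1.3607, 1.11386, -0.381059)–(1.3607, 2.02231, 0)  len=0.9851
  (v12,v0,v13) [-+-] → (1.3607, -2.02231, 0)–(1.3607, -1.11386, 0.381059)  len=0.9851
  (v13,v0,v1) [-++] → (1.3607, -1.11386, 0.381059)–(1.3607, -0.618394, 0.5889)  len=0.5373
  (v13,v1,v14) [-+-] → (1.3607, -0.618394, 0.5889)–(1.3607, -0.618394, 0.165789)  len=0.4231
  (v14,v1,v2) [-++] → (1.3607, -0.618394, 0.165789)–(1.3607, -0.618394, -0.5889)  len=0.7547
  (v14,v2,v12) [-+-] → (1.3607, -0.618394, -0.5889)–(1.3607, -1.29267, -0.306064)  len=0.7312
  (v12,v2,v0) [-++] → (1.3607, -1.29267, -0.306064)–(1.3607, -2.02231, 0)  len=0.7912

Chained into 2 loop(s):
  loop 1: 6 segments, perimeter = 4.2226
  loop 2: 6 segments, perimeter = 4.2226
Total perimeter = 8.445

loops=2 perimeter=8.445


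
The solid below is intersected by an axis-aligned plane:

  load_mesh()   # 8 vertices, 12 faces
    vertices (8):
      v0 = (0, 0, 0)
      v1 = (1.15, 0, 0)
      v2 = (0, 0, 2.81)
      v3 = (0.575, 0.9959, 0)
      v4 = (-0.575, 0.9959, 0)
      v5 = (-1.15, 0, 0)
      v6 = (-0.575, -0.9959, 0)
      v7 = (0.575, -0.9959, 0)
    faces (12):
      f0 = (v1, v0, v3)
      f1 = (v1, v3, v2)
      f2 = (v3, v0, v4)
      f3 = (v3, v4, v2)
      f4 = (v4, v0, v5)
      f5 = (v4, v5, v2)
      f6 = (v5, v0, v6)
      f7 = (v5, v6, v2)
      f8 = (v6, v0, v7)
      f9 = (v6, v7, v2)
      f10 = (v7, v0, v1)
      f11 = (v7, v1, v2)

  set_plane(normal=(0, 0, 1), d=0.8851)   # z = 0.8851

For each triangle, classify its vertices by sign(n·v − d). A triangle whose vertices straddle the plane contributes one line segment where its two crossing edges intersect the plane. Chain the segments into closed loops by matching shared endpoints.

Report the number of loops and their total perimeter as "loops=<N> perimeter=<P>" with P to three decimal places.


loops=1 perimeter=4.727

Straddling triangles (6 of 12):
  (v1,v3,v2) [--+] → (0.393885, 0.682209, 0.8851)–(0.78777, 0, 0.8851)  len=0.7878
  (v3,v4,v2) [--+] → (-0.393885, 0.682209, 0.8851)–(0.393885, 0.682209, 0.8851)  len=0.7878
  (v4,v5,v2) [--+] → (-0.78777, 0, 0.8851)–(-0.393885, 0.682209, 0.8851)  len=0.7878
  (v5,v6,v2) [--+] → (-0.393885, -0.682209, 0.8851)–(-0.78777, 0, 0.8851)  len=0.7878
  (v6,v7,v2) [--+] → (0.393885, -0.682209, 0.8851)–(-0.393885, -0.682209, 0.8851)  len=0.7878
  (v7,v1,v2) [--+] → (0.78777, 0, 0.8851)–(0.393885, -0.682209, 0.8851)  len=0.7878

Chained into 1 loop(s):
  loop 1: 6 segments, perimeter = 4.7266
Total perimeter = 4.727


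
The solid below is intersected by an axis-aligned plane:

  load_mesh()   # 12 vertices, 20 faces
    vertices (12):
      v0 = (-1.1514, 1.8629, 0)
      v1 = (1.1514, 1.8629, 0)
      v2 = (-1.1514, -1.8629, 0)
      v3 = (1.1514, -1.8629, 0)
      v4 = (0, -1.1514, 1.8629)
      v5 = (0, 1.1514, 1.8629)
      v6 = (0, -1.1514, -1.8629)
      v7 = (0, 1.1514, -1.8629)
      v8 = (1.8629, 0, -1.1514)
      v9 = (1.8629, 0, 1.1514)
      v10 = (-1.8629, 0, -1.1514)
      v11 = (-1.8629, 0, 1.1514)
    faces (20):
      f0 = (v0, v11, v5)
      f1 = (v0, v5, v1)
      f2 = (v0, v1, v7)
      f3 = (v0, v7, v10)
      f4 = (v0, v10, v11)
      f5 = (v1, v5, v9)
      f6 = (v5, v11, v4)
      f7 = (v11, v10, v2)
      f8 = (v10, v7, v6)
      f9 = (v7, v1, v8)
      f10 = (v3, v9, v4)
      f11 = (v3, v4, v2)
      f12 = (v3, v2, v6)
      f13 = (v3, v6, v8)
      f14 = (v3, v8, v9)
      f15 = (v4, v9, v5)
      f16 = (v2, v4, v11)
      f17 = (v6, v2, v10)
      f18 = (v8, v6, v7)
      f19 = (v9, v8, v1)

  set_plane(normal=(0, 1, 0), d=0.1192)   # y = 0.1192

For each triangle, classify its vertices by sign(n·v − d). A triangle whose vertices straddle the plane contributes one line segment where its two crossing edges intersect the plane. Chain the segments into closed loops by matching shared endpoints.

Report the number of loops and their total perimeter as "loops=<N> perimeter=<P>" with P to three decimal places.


Straddling triangles (10 of 20):
  (v0,v11,v5) [+-+] → (-1.81737, 0.1192, 1.07773)–(-1.67004, 0.1192, 1.22506)  len=0.2084
  (v0,v7,v10) [++-] → (-1.67004, 0.1192, -1.22506)–(-1.81737, 0.1192, -1.07773)  len=0.2084
  (v0,v10,v11) [+--] → (-1.81737, 0.1192, -1.07773)–(-1.81737, 0.1192, 1.07773)  len=2.1555
  (v1,v5,v9) [++-] → (1.67004, 0.1192, 1.22506)–(1.81737, 0.1192, 1.07773)  len=0.2084
  (v5,v11,v4) [+--] → (-1.67004, 0.1192, 1.22506)–(0, 0.1192, 1.8629)  len=1.7877
  (v10,v7,v6) [-+-] → (-1.67004, 0.1192, -1.22506)–(0, 0.1192, -1.8629)  len=1.7877
  (v7,v1,v8) [++-] → (1.81737, 0.1192, -1.07773)–(1.67004, 0.1192, -1.22506)  len=0.2084
  (v4,v9,v5) [--+] → (1.67004, 0.1192, 1.22506)–(0, 0.1192, 1.8629)  len=1.7877
  (v8,v6,v7) [--+] → (0, 0.1192, -1.8629)–(1.67004, 0.1192, -1.22506)  len=1.7877
  (v9,v8,v1) [--+] → (1.81737, 0.1192, -1.07773)–(1.81737, 0.1192, 1.07773)  len=2.1555

Chained into 1 loop(s):
  loop 1: 10 segments, perimeter = 12.2952
Total perimeter = 12.295

loops=1 perimeter=12.295


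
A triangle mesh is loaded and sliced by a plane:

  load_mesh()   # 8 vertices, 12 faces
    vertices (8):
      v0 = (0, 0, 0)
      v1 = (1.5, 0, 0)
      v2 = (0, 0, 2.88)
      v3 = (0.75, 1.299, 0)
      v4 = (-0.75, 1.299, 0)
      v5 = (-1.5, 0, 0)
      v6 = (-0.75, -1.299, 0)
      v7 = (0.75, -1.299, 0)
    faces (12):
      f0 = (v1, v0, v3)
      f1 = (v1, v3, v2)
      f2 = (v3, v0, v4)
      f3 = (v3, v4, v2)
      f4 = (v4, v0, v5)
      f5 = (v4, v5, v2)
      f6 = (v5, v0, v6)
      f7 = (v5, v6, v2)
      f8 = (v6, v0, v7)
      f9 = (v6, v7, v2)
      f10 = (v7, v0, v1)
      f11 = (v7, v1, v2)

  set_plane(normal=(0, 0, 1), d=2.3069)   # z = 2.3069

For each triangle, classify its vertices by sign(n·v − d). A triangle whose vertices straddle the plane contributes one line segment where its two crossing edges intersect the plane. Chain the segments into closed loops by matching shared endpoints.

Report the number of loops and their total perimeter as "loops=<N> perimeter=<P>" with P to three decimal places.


Straddling triangles (6 of 12):
  (v1,v3,v2) [--+] → (0.149245, 0.258492, 2.3069)–(0.29849, 0, 2.3069)  len=0.2985
  (v3,v4,v2) [--+] → (-0.149245, 0.258492, 2.3069)–(0.149245, 0.258492, 2.3069)  len=0.2985
  (v4,v5,v2) [--+] → (-0.29849, 0, 2.3069)–(-0.149245, 0.258492, 2.3069)  len=0.2985
  (v5,v6,v2) [--+] → (-0.149245, -0.258492, 2.3069)–(-0.29849, 0, 2.3069)  len=0.2985
  (v6,v7,v2) [--+] → (0.149245, -0.258492, 2.3069)–(-0.149245, -0.258492, 2.3069)  len=0.2985
  (v7,v1,v2) [--+] → (0.29849, 0, 2.3069)–(0.149245, -0.258492, 2.3069)  len=0.2985

Chained into 1 loop(s):
  loop 1: 6 segments, perimeter = 1.7909
Total perimeter = 1.791

loops=1 perimeter=1.791


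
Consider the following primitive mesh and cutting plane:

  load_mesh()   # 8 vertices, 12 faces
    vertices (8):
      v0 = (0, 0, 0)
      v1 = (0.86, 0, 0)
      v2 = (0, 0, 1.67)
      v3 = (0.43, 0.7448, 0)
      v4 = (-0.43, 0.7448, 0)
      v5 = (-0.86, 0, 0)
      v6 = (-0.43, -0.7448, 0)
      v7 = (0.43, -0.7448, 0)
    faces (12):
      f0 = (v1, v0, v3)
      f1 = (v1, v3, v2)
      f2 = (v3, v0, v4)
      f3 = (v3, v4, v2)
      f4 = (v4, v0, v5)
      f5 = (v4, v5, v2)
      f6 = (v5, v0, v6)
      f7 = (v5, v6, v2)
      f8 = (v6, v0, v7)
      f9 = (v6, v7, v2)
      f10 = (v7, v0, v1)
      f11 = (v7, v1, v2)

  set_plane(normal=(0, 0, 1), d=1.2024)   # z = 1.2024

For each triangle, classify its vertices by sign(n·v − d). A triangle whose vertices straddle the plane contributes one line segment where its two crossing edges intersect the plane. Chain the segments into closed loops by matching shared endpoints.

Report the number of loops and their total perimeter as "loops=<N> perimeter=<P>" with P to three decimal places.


loops=1 perimeter=1.445

Straddling triangles (6 of 12):
  (v1,v3,v2) [--+] → (0.1204, 0.208544, 1.2024)–(0.2408, 0, 1.2024)  len=0.2408
  (v3,v4,v2) [--+] → (-0.1204, 0.208544, 1.2024)–(0.1204, 0.208544, 1.2024)  len=0.2408
  (v4,v5,v2) [--+] → (-0.2408, 0, 1.2024)–(-0.1204, 0.208544, 1.2024)  len=0.2408
  (v5,v6,v2) [--+] → (-0.1204, -0.208544, 1.2024)–(-0.2408, 0, 1.2024)  len=0.2408
  (v6,v7,v2) [--+] → (0.1204, -0.208544, 1.2024)–(-0.1204, -0.208544, 1.2024)  len=0.2408
  (v7,v1,v2) [--+] → (0.2408, 0, 1.2024)–(0.1204, -0.208544, 1.2024)  len=0.2408

Chained into 1 loop(s):
  loop 1: 6 segments, perimeter = 1.4448
Total perimeter = 1.445


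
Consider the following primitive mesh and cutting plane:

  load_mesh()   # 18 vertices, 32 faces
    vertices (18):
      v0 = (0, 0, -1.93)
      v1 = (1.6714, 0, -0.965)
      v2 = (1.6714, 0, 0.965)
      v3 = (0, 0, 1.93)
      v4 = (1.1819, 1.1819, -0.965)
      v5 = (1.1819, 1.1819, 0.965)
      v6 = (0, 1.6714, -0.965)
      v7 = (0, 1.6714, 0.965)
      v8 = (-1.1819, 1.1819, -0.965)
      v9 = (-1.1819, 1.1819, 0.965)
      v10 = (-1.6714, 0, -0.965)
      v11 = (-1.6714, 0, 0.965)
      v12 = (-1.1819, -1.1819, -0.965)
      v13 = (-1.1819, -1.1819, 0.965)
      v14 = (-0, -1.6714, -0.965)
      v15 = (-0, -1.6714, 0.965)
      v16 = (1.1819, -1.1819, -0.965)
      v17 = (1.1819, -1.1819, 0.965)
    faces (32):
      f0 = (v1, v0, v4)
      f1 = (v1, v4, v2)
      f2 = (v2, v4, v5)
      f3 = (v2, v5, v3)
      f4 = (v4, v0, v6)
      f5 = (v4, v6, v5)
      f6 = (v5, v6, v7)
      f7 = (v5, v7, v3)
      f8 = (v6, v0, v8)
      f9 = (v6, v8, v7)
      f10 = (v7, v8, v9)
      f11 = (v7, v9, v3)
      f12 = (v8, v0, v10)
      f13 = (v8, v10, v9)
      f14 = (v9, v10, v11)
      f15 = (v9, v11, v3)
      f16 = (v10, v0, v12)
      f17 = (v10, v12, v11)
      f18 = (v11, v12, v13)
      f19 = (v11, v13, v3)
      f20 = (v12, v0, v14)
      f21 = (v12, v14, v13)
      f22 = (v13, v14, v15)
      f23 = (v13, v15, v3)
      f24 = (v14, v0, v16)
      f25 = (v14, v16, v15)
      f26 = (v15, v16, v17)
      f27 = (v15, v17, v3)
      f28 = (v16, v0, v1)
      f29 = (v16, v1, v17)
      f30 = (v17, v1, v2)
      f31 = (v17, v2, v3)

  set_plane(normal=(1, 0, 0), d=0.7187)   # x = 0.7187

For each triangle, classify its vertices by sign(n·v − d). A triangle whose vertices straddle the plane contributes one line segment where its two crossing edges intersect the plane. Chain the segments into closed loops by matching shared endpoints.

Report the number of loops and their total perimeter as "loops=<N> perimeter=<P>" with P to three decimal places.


Straddling triangles (12 of 32):
  (v1,v0,v4) [+-+] → (0.7187, 0, -1.51505)–(0.7187, 0.7187, -1.34319)  len=0.7390
  (v2,v5,v3) [++-] → (0.7187, 0.7187, 1.34319)–(0.7187, 0, 1.51505)  len=0.7390
  (v4,v0,v6) [+--] → (0.7187, 0.7187, -1.34319)–(0.7187, 1.37374, -0.965)  len=0.7564
  (v4,v6,v5) [+-+] → (0.7187, 1.37374, -0.965)–(0.7187, 1.37374, 0.208611)  len=1.1736
  (v5,v6,v7) [+--] → (0.7187, 1.37374, 0.208611)–(0.7187, 1.37374, 0.965)  len=0.7564
  (v5,v7,v3) [+--] → (0.7187, 1.37374, 0.965)–(0.7187, 0.7187, 1.34319)  len=0.7564
  (v14,v0,v16) [--+] → (0.7187, -0.7187, -1.34319)–(0.7187, -1.37374, -0.965)  len=0.7564
  (v14,v16,v15) [-+-] → (0.7187, -1.37374, -0.965)–(0.7187, -1.37374, -0.208611)  len=0.7564
  (v15,v16,v17) [-++] → (0.7187, -1.37374, -0.208611)–(0.7187, -1.37374, 0.965)  len=1.1736
  (v15,v17,v3) [-+-] → (0.7187, -1.37374, 0.965)–(0.7187, -0.7187, 1.34319)  len=0.7564
  (v16,v0,v1) [+-+] → (0.7187, -0.7187, -1.34319)–(0.7187, 0, -1.51505)  len=0.7390
  (v17,v2,v3) [++-] → (0.7187, 0, 1.51505)–(0.7187, -0.7187, 1.34319)  len=0.7390

Chained into 1 loop(s):
  loop 1: 12 segments, perimeter = 9.8414
Total perimeter = 9.841

loops=1 perimeter=9.841


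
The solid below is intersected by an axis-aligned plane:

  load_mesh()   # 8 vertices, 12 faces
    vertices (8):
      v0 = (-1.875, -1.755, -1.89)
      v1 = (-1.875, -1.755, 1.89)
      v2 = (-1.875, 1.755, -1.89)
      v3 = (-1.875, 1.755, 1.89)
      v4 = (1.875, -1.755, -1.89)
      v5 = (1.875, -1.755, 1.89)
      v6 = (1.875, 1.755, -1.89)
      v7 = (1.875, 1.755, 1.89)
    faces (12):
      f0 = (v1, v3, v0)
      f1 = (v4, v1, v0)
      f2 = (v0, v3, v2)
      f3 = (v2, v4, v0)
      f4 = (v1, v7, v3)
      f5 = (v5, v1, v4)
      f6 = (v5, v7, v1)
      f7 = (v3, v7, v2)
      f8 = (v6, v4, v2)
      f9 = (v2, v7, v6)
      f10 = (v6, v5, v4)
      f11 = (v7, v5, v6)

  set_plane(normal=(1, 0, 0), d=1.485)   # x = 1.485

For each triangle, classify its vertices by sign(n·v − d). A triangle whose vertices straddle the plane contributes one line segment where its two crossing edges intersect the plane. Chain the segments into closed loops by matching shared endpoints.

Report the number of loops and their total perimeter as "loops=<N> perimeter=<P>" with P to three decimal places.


loops=1 perimeter=14.580

Straddling triangles (8 of 12):
  (v4,v1,v0) [+--] → (1.485, -1.755, -1.49688)–(1.485, -1.755, -1.89)  len=0.3931
  (v2,v4,v0) [-+-] → (1.485, -1.38996, -1.89)–(1.485, -1.755, -1.89)  len=0.3650
  (v1,v7,v3) [-+-] → (1.485, 1.38996, 1.89)–(1.485, 1.755, 1.89)  len=0.3650
  (v5,v1,v4) [+-+] → (1.485, -1.755, 1.89)–(1.485, -1.755, -1.49688)  len=3.3869
  (v5,v7,v1) [++-] → (1.485, 1.38996, 1.89)–(1.485, -1.755, 1.89)  len=3.1450
  (v3,v7,v2) [-+-] → (1.485, 1.755, 1.89)–(1.485, 1.755, 1.49688)  len=0.3931
  (v6,v4,v2) [++-] → (1.485, -1.38996, -1.89)–(1.485, 1.755, -1.89)  len=3.1450
  (v2,v7,v6) [-++] → (1.485, 1.755, 1.49688)–(1.485, 1.755, -1.89)  len=3.3869

Chained into 1 loop(s):
  loop 1: 8 segments, perimeter = 14.5800
Total perimeter = 14.580


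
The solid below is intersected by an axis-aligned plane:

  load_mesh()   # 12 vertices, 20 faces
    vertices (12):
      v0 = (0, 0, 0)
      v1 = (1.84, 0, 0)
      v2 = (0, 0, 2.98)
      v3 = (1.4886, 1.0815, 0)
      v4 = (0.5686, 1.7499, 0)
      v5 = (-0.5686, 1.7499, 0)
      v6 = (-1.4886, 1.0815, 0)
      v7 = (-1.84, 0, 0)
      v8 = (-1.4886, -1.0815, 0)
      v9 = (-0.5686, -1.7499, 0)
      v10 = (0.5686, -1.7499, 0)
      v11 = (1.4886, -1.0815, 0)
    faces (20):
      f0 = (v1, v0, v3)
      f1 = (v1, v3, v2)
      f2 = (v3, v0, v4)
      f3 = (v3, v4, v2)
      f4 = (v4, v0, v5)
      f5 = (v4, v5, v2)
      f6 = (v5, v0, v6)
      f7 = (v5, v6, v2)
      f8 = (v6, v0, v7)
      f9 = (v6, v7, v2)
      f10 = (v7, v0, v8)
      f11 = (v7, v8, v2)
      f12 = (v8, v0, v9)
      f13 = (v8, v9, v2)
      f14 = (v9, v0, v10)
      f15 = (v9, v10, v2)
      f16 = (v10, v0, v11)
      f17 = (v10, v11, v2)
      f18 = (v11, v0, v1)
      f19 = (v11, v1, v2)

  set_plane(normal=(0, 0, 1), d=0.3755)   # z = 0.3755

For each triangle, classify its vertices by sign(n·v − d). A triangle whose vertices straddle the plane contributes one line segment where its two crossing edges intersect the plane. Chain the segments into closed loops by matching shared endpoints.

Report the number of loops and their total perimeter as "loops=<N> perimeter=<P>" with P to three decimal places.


Straddling triangles (10 of 20):
  (v1,v3,v2) [--+] → (1.30103, 0.945224, 0.3755)–(1.60815, 0, 0.3755)  len=0.9939
  (v3,v4,v2) [--+] → (0.496953, 1.5294, 0.3755)–(1.30103, 0.945224, 0.3755)  len=0.9939
  (v4,v5,v2) [--+] → (-0.496953, 1.5294, 0.3755)–(0.496953, 1.5294, 0.3755)  len=0.9939
  (v5,v6,v2) [--+] → (-1.30103, 0.945224, 0.3755)–(-0.496953, 1.5294, 0.3755)  len=0.9939
  (v6,v7,v2) [--+] → (-1.60815, 0, 0.3755)–(-1.30103, 0.945224, 0.3755)  len=0.9939
  (v7,v8,v2) [--+] → (-1.30103, -0.945224, 0.3755)–(-1.60815, 0, 0.3755)  len=0.9939
  (v8,v9,v2) [--+] → (-0.496953, -1.5294, 0.3755)–(-1.30103, -0.945224, 0.3755)  len=0.9939
  (v9,v10,v2) [--+] → (0.496953, -1.5294, 0.3755)–(-0.496953, -1.5294, 0.3755)  len=0.9939
  (v10,v11,v2) [--+] → (1.30103, -0.945224, 0.3755)–(0.496953, -1.5294, 0.3755)  len=0.9939
  (v11,v1,v2) [--+] → (1.60815, 0, 0.3755)–(1.30103, -0.945224, 0.3755)  len=0.9939

Chained into 1 loop(s):
  loop 1: 10 segments, perimeter = 9.9388
Total perimeter = 9.939

loops=1 perimeter=9.939


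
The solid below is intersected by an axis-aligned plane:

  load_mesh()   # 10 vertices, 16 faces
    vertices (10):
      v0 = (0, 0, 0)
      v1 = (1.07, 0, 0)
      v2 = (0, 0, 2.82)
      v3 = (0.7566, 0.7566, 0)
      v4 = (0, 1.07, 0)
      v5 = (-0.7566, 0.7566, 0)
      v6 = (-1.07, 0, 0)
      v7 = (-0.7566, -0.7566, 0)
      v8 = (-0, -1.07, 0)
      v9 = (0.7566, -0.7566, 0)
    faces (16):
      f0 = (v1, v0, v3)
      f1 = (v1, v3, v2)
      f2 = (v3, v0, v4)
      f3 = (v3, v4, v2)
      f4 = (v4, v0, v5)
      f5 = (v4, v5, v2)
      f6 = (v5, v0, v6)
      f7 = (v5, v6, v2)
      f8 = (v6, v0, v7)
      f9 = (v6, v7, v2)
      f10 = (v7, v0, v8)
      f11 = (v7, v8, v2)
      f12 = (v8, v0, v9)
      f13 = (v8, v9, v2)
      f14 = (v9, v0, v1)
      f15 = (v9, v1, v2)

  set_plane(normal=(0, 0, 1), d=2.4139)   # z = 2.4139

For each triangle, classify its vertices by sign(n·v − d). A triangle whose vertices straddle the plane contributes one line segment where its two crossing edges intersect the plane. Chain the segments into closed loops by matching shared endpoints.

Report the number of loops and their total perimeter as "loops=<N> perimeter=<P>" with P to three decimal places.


Straddling triangles (8 of 16):
  (v1,v3,v2) [--+] → (0.108956, 0.108956, 2.4139)–(0.154088, 0, 2.4139)  len=0.1179
  (v3,v4,v2) [--+] → (0, 0.154088, 2.4139)–(0.108956, 0.108956, 2.4139)  len=0.1179
  (v4,v5,v2) [--+] → (-0.108956, 0.108956, 2.4139)–(0, 0.154088, 2.4139)  len=0.1179
  (v5,v6,v2) [--+] → (-0.154088, 0, 2.4139)–(-0.108956, 0.108956, 2.4139)  len=0.1179
  (v6,v7,v2) [--+] → (-0.108956, -0.108956, 2.4139)–(-0.154088, 0, 2.4139)  len=0.1179
  (v7,v8,v2) [--+] → (0, -0.154088, 2.4139)–(-0.108956, -0.108956, 2.4139)  len=0.1179
  (v8,v9,v2) [--+] → (0.108956, -0.108956, 2.4139)–(0, -0.154088, 2.4139)  len=0.1179
  (v9,v1,v2) [--+] → (0.154088, 0, 2.4139)–(0.108956, -0.108956, 2.4139)  len=0.1179

Chained into 1 loop(s):
  loop 1: 8 segments, perimeter = 0.9435
Total perimeter = 0.943

loops=1 perimeter=0.943


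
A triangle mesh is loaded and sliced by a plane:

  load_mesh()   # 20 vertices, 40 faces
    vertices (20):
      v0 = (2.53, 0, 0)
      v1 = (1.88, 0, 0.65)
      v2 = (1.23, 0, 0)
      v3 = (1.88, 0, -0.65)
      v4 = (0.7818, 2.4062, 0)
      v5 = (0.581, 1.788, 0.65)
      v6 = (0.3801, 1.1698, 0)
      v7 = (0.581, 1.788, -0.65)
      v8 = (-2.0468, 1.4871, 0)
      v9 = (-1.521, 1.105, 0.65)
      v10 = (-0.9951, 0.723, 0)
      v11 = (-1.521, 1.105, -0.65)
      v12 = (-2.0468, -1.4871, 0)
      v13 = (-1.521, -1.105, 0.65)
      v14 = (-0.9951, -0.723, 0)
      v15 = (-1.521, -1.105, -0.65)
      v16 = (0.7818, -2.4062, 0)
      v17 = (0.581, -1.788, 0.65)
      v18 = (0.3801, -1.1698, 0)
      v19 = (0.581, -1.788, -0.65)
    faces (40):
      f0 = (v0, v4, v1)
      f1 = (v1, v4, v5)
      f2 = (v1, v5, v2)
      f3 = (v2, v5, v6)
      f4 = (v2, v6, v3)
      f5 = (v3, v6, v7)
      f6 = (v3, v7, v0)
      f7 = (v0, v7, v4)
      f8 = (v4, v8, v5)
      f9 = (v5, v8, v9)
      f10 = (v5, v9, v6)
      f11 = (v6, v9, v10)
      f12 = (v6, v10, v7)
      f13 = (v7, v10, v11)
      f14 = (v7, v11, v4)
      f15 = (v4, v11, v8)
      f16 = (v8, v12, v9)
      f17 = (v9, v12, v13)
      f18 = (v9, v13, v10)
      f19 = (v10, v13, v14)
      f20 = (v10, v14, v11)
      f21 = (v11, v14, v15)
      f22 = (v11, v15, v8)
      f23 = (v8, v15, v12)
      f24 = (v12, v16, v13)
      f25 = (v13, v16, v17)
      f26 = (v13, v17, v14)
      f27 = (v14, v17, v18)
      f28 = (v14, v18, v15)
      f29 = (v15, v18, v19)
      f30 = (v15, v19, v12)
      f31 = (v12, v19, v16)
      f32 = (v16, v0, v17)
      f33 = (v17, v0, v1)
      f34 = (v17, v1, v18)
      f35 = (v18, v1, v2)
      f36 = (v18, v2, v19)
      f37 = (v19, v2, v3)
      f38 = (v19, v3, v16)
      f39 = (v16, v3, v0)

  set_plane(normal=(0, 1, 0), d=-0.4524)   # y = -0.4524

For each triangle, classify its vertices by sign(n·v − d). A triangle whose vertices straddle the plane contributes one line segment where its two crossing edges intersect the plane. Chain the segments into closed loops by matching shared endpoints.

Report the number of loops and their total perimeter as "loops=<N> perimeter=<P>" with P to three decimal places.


Straddling triangles (16 of 40):
  (v8,v12,v9) [+-+] → (-2.0468, -0.4524, 0)–(-1.83691, -0.4524, 0.259463)  len=0.3337
  (v9,v12,v13) [+--] → (-1.83691, -0.4524, 0.259463)–(-1.521, -0.4524, 0.65)  len=0.5023
  (v9,v13,v10) [+-+] → (-1.521, -0.4524, 0.65)–(-1.33325, -0.4524, 0.417949)  len=0.2985
  (v10,v13,v14) [+--] → (-1.33325, -0.4524, 0.417949)–(-0.9951, -0.4524, 0)  len=0.5376
  (v10,v14,v11) [+-+] → (-0.9951, -0.4524, 0)–(-1.07295, -0.4524, -0.0962199)  len=0.1238
  (v11,v14,v15) [+--] → (-1.07295, -0.4524, -0.0962199)–(-1.521, -0.4524, -0.65)  len=0.7123
  (v11,v15,v8) [+-+] → (-1.521, -0.4524, -0.65)–(-1.65338, -0.4524, -0.486353)  len=0.2105
  (v8,v15,v12) [+--] → (-1.65338, -0.4524, -0.486353)–(-2.0468, -0.4524, 0)  len=0.6256
  (v16,v0,v17) [-+-] → (2.20131, -0.4524, 0)–(2.03686, -0.4524, 0.164463)  len=0.2326
  (v17,v0,v1) [-++] → (2.03686, -0.4524, 0.164463)–(1.55133, -0.4524, 0.65)  len=0.6867
  (v17,v1,v18) [-+-] → (1.55133, -0.4524, 0.65)–(1.29994, -0.4524, 0.398624)  len=0.3555
  (v18,v1,v2) [-++] → (1.29994, -0.4524, 0.398624)–(0.901316, -0.4524, 0)  len=0.5637
  (v18,v2,v19) [-+-] → (0.901316, -0.4524, 0)–(1.06579, -0.4524, -0.164463)  len=0.2326
  (v19,v2,v3) [-++] → (1.06579, -0.4524, -0.164463)–(1.55133, -0.4524, -0.65)  len=0.6867
  (v19,v3,v16) [-+-] → (1.55133, -0.4524, -0.65)–(1.67352, -0.4524, -0.527791)  len=0.1728
  (v16,v3,v0) [-++] → (1.67352, -0.4524, -0.527791)–(2.20131, -0.4524, 0)  len=0.7464

Chained into 2 loop(s):
  loop 1: 8 segments, perimeter = 3.3443
  loop 2: 8 segments, perimeter = 3.6770
Total perimeter = 7.021

loops=2 perimeter=7.021


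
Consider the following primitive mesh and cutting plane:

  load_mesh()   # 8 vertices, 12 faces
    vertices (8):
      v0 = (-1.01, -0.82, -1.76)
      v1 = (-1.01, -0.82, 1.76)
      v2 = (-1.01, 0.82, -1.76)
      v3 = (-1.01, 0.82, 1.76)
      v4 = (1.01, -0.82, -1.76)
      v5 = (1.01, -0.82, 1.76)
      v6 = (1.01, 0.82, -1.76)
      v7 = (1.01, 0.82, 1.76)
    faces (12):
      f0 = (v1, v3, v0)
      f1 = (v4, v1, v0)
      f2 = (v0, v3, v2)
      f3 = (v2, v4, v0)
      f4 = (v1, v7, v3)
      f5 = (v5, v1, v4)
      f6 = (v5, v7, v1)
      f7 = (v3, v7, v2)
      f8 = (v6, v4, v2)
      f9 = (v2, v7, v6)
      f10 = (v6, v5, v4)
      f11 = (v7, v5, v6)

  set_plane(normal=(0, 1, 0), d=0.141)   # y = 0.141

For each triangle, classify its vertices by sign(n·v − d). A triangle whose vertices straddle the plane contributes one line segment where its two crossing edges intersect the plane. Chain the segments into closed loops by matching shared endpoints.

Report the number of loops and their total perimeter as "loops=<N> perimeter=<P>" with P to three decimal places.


loops=1 perimeter=11.080

Straddling triangles (8 of 12):
  (v1,v3,v0) [-+-] → (-1.01, 0.141, 1.76)–(-1.01, 0.141, 0.302634)  len=1.4574
  (v0,v3,v2) [-++] → (-1.01, 0.141, 0.302634)–(-1.01, 0.141, -1.76)  len=2.0626
  (v2,v4,v0) [+--] → (-0.173671, 0.141, -1.76)–(-1.01, 0.141, -1.76)  len=0.8363
  (v1,v7,v3) [-++] → (0.173671, 0.141, 1.76)–(-1.01, 0.141, 1.76)  len=1.1837
  (v5,v7,v1) [-+-] → (1.01, 0.141, 1.76)–(0.173671, 0.141, 1.76)  len=0.8363
  (v6,v4,v2) [+-+] → (1.01, 0.141, -1.76)–(-0.173671, 0.141, -1.76)  len=1.1837
  (v6,v5,v4) [+--] → (1.01, 0.141, -0.302634)–(1.01, 0.141, -1.76)  len=1.4574
  (v7,v5,v6) [+-+] → (1.01, 0.141, 1.76)–(1.01, 0.141, -0.302634)  len=2.0626

Chained into 1 loop(s):
  loop 1: 8 segments, perimeter = 11.0800
Total perimeter = 11.080
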